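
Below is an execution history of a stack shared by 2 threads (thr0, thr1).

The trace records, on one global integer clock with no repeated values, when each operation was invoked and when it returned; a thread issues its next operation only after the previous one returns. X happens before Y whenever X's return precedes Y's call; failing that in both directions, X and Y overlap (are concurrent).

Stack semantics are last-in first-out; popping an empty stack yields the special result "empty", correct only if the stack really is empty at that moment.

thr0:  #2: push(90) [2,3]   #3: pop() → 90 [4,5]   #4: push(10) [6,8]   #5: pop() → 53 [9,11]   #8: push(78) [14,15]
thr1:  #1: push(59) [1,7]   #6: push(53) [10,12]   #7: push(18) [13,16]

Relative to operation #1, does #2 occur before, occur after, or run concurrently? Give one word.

#2 spans [2,3], #1 spans [1,7]
the intervals overlap in both directions

concurrent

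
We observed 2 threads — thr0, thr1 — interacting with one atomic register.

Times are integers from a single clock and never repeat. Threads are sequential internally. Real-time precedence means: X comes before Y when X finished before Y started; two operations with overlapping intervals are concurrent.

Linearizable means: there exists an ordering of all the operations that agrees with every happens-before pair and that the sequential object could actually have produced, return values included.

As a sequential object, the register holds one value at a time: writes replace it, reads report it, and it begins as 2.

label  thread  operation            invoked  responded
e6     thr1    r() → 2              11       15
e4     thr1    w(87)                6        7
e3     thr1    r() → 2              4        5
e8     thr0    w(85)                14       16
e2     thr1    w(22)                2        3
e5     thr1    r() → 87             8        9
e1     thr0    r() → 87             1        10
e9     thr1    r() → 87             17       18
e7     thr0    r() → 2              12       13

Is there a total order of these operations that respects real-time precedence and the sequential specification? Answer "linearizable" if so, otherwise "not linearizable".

not linearizable

the violation lands at event 5, e3's response at time 5: events 1..4 linearize, events 1..5 do not
a single order respects real time; the 2 completed atomic register operations fail replay along it
completion choices over the 1 pending operation (e1) were checked; none helps
take e2, e3 (pending dropped): step 2 already fails, because e3 r() → 2 cannot occur there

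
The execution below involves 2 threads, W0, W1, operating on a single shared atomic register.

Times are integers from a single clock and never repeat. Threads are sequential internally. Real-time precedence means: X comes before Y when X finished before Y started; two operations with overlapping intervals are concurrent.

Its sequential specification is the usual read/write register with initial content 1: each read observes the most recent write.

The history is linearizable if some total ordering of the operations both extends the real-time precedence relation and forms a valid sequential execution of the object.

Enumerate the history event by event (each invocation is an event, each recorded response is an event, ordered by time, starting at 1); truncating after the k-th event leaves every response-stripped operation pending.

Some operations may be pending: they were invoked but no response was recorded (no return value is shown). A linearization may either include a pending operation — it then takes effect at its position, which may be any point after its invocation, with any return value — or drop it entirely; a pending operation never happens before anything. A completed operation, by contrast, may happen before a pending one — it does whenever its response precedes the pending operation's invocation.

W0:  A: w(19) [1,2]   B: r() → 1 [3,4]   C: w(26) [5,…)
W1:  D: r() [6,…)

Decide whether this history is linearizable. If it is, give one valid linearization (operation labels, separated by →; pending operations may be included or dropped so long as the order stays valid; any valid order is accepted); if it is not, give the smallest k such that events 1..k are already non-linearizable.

not linearizable — minimal violating prefix: 4 events

prefix check: 1..3 passes, 1..4 fails once B's time-4 response joins
one real-time candidate order over the 2 completed operations — the atomic register replay rejects it
for example A, B fails at step 2: B r() → 1 is not legal there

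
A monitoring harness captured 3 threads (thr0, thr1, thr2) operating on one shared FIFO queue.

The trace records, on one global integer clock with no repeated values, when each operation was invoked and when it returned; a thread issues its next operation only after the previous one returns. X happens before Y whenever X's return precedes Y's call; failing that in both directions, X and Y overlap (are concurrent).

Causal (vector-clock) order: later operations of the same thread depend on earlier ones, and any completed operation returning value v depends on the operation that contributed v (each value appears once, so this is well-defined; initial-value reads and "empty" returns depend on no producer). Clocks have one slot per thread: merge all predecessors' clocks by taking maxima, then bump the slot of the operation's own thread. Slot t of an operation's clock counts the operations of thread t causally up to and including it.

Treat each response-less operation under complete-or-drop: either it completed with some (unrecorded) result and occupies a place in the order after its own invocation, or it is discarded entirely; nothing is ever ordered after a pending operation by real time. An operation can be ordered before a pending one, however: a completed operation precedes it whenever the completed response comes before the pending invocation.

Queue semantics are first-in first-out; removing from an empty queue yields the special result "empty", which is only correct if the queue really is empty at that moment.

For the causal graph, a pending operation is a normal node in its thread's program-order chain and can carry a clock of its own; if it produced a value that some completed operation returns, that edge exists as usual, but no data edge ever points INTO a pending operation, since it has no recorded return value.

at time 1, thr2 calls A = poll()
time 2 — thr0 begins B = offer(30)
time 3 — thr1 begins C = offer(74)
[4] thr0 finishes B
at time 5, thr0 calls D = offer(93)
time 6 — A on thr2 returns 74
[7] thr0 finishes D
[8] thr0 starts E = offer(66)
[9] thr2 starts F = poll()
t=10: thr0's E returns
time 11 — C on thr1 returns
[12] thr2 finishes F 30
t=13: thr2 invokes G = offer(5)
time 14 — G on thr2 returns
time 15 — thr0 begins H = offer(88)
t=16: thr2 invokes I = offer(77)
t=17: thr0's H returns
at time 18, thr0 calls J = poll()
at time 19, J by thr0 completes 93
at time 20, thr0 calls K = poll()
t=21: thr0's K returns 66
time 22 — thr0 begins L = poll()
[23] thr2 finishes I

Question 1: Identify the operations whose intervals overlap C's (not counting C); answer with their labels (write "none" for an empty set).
A, B, D, E, F

C spans [3,11]; an op avoiding the whole window 3..11 is ordered, any other is concurrent
A [1,6]: concurrent
B [2,4]: concurrent
D [5,7]: concurrent
E [8,10]: concurrent
F [9,12]: concurrent
G [13,14]: after
H [15,17]: after
I [16,23]: after
J [18,19]: after
K [20,21]: after
L [22,…): after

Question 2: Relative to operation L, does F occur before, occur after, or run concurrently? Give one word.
before

F spans [9,12], L spans [22,…)
resp(F)=12 < inv(L)=22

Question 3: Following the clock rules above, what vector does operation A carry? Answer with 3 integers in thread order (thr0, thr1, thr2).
(0, 1, 1)

no predecessors for C (invoked 3): thr1 increments from zero → (0, 1, 0)
no predecessors for B (invoked 2): thr0 increments from zero → (1, 0, 0)
A (invocation 1): componentwise max over VC(C)=(0, 1, 0), +1 at thr2, giving (0, 1, 1)
D (invocation 5): componentwise max over VC(B)=(1, 0, 0), +1 at thr0, giving (2, 0, 0)
E (invocation 8): componentwise max over VC(D)=(2, 0, 0), +1 at thr0, giving (3, 0, 0)
F (invocation 9): componentwise max over VC(A)=(0, 1, 1), VC(B)=(1, 0, 0), +1 at thr2, giving (1, 1, 2)
H (invocation 15): componentwise max over VC(E)=(3, 0, 0), +1 at thr0, giving (4, 0, 0)
G (invocation 13): componentwise max over VC(F)=(1, 1, 2), +1 at thr2, giving (1, 1, 3)
J (invocation 18): componentwise max over VC(D)=(2, 0, 0), VC(H)=(4, 0, 0), +1 at thr0, giving (5, 0, 0)
I (invocation 16): componentwise max over VC(G)=(1, 1, 3), +1 at thr2, giving (1, 1, 4)
K (invocation 20): componentwise max over VC(E)=(3, 0, 0), VC(J)=(5, 0, 0), +1 at thr0, giving (6, 0, 0)
L (invocation 22): componentwise max over VC(K)=(6, 0, 0), +1 at thr0, giving (7, 0, 0)
target: VC(A) = (0, 1, 1)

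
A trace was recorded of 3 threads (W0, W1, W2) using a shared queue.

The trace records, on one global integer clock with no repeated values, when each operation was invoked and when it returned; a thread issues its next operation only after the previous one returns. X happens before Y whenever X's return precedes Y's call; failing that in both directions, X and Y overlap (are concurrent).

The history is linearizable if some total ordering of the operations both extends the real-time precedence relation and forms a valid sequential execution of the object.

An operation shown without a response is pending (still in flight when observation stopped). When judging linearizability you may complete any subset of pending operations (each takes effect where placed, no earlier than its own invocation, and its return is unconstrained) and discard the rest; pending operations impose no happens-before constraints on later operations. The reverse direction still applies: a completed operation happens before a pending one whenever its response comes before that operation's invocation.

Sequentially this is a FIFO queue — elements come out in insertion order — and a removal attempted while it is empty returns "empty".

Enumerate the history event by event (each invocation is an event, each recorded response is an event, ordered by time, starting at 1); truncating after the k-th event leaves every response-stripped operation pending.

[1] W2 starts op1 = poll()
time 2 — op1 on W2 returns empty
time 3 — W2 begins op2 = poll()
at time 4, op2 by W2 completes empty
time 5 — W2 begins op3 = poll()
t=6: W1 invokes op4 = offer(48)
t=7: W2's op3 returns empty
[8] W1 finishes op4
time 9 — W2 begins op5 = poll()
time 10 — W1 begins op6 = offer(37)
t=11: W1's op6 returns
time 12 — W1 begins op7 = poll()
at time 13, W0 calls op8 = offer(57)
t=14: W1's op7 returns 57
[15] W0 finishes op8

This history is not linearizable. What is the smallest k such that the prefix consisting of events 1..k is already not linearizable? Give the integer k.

14

a valid linearization of events 1..13 exists, for instance op1, op2, op3, op4, op5, op6:
1. op1 poll() → empty, leaving queue <>
2. op2 poll() → empty, leaving queue <>
3. op3 poll() → empty, leaving queue <>
4. op4 offer(48), leaving queue <48>
5. op5 poll() (pending, included), leaving queue <>
6. op6 offer(37), leaving queue <37>
include event 14 — op7 responding at 14 — and every candidate order breaks
include/drop combinations of the 2 pending operations (op5, op8) were all tried; none helps
e.g. op1, op2, op3, op4, op6, op7 (pending dropped): illegal at step 6, since op7 poll() → 57 cannot apply there
e.g. op1, op2, op4, op3, op6, op7 (pending dropped): illegal at step 4, since op3 poll() → empty cannot apply there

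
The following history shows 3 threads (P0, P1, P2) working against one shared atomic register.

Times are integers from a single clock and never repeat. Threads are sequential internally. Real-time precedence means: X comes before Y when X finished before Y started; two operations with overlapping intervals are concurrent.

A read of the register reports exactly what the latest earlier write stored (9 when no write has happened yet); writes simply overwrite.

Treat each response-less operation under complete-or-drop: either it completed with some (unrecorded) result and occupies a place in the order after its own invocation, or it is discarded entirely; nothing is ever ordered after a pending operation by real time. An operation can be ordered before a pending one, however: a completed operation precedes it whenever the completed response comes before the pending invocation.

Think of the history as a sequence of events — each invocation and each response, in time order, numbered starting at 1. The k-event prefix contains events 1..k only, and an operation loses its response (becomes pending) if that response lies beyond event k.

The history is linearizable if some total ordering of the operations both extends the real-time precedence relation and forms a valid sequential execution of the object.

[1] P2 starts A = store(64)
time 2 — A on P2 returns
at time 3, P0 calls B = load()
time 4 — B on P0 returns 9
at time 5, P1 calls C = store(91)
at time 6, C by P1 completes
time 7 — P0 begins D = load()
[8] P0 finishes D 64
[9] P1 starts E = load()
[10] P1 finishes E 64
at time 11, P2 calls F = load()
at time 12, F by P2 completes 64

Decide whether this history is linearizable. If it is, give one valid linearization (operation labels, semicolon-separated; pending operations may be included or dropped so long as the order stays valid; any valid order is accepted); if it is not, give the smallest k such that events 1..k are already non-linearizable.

not linearizable — minimal violating prefix: 4 events

the violation lands at event 4, B's response at time 4: events 1..3 linearize, events 1..4 do not
the sole real-time-consistent order of 2 completed operations fails the atomic register replay
one such order, A, B, breaks at step 2 where B load() → 9 is illegal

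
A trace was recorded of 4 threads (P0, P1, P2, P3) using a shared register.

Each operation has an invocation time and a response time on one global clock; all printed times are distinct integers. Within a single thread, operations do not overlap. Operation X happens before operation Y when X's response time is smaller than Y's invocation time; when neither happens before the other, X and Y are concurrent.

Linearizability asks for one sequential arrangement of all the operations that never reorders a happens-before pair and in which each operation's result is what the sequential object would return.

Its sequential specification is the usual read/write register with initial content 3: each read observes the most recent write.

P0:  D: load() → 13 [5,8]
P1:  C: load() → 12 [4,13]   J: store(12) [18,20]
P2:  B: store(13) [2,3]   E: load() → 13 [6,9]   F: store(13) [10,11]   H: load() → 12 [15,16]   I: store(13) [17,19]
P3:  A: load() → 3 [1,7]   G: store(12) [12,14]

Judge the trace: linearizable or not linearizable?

linearizable

witness order: A, B, D, E, F, G, C, H, I, J
step 1: A load() → 3 — value 3
step 2: B store(13) — value 13
step 3: D load() → 13 — value 13
step 4: E load() → 13 — value 13
step 5: F store(13) — value 13
step 6: G store(12) — value 12
step 7: C load() → 12 — value 12
step 8: H load() → 12 — value 12
step 9: I store(13) — value 13
step 10: J store(12) — value 12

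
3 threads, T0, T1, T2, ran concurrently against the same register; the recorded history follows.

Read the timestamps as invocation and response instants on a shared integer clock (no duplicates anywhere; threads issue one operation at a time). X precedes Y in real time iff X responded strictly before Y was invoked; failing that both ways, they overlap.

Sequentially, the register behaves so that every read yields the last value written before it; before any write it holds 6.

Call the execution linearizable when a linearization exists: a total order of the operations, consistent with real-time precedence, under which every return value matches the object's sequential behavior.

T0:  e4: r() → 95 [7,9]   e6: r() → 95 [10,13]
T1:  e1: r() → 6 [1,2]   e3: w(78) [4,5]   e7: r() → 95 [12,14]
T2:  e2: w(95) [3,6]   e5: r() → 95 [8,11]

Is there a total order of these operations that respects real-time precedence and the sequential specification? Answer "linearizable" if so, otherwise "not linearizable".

linearizable

witness order: e1, e3, e2, e4, e5, e6, e7
step 1: e1 r() → 6 — value 6
step 2: e3 w(78) — value 78
step 3: e2 w(95) — value 95
step 4: e4 r() → 95 — value 95
step 5: e5 r() → 95 — value 95
step 6: e6 r() → 95 — value 95
step 7: e7 r() → 95 — value 95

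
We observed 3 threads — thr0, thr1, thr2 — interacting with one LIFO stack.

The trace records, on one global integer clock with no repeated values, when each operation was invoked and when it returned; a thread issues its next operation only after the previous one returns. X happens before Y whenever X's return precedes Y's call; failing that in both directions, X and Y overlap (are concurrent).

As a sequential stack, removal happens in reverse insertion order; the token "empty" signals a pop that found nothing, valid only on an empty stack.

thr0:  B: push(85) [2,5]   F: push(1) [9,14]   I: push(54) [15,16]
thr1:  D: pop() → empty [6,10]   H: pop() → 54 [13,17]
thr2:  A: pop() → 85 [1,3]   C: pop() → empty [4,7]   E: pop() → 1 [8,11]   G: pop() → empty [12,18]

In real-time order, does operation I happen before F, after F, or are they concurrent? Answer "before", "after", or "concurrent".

after

I spans [15,16], F spans [9,14]
resp(F)=14 < inv(I)=15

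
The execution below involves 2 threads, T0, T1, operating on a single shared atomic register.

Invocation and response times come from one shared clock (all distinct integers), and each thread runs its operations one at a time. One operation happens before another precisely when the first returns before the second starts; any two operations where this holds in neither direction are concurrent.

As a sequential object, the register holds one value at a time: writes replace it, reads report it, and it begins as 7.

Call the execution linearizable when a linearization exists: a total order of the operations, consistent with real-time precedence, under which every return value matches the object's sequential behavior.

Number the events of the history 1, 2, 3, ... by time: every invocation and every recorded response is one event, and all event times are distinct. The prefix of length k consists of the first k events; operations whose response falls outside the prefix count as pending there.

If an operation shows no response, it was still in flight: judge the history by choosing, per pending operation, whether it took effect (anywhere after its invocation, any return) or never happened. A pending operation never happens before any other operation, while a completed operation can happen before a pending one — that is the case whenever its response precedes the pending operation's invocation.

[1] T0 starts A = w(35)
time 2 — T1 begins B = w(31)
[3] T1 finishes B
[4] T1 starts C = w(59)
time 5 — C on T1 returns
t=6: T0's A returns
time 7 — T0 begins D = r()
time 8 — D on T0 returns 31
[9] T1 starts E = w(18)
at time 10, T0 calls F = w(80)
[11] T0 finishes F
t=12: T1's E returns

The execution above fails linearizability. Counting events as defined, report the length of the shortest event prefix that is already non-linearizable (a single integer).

8

one valid order for events 1..7 is A, B, C:
after step 1 (A w(35)): value 35
after step 2 (B w(31)): value 31
after step 3 (C w(59)): value 59
with event 8 included (D responding at time 8), all real-time-consistent orders fail
take A, B, C, D: step 4 already fails, because D r() → 31 cannot occur there
take B, A, C, D: step 4 already fails, because D r() → 31 cannot occur there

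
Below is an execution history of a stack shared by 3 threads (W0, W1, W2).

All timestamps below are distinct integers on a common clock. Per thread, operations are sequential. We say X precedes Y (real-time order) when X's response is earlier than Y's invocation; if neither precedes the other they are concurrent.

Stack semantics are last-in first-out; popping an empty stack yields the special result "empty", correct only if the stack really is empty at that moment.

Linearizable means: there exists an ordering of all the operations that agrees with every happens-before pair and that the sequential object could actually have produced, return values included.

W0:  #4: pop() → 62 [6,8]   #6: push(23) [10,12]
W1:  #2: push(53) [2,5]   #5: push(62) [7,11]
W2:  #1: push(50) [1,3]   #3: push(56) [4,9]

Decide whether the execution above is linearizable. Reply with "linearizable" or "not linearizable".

a witness: #1, #2, #3, #5, #4, #6
step 1: #1 push(50) — stack <50>
step 2: #2 push(53) — stack <50,53>
step 3: #3 push(56) — stack <50,53,56>
step 4: #5 push(62) — stack <50,53,56,62>
step 5: #4 pop() → 62 — stack <50,53,56>
step 6: #6 push(23) — stack <50,53,56,23>

linearizable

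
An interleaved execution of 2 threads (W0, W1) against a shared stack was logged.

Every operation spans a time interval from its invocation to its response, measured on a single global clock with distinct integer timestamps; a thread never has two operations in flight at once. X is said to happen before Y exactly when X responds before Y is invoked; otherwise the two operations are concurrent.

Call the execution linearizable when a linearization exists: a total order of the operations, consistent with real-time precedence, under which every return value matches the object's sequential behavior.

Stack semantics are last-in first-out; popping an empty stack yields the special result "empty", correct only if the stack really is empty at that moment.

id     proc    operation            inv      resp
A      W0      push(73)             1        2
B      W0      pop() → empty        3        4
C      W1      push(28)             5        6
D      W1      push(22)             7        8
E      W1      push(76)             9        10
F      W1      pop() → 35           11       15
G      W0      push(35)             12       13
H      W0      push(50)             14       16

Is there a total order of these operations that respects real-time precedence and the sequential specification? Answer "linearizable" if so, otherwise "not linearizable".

not linearizable

prefix check: 1..3 passes, 1..4 fails once B's time-4 response joins
the sole real-time-consistent order of 2 completed operations fails the stack replay
e.g. A, B: illegal at step 2, since B pop() → empty cannot apply there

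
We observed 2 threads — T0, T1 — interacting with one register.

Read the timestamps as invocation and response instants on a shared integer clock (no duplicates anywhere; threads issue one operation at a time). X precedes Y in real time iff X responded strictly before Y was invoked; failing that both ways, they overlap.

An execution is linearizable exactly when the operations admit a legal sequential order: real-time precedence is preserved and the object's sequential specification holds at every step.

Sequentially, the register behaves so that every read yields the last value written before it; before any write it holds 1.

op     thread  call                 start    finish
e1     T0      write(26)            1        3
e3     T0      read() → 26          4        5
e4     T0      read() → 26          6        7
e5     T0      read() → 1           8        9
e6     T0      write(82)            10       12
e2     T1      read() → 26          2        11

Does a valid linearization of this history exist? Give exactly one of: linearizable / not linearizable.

prefix check: 1..8 passes, 1..9 fails once e5's time-9 response joins
the completed operations (4 total) allow one real-time order; the register replay rejects it
no completion choice of the 1 pending operation (e2) rescues it — every subset was tried
take e1, e3, e4, e5 (pending dropped): step 4 already fails, because e5 read() → 1 cannot occur there

not linearizable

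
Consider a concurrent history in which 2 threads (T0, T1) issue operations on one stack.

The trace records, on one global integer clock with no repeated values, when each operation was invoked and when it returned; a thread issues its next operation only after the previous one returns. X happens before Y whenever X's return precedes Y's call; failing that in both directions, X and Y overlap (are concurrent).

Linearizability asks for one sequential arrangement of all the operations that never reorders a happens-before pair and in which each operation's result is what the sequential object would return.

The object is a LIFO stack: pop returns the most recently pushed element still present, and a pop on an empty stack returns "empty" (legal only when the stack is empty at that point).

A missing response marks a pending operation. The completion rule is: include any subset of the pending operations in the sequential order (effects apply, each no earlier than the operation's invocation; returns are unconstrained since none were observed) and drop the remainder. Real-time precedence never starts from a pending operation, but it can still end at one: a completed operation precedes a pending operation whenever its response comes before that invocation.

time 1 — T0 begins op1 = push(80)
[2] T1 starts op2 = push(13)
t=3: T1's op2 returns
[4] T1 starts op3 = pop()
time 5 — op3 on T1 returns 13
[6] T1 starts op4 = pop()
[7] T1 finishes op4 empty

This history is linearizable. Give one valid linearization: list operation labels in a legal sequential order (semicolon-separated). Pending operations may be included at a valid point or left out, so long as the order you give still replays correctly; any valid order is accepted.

after step 1 (op2 push(13)): stack <13>
after step 2 (op3 pop() → 13): stack <>
after step 3 (op4 pop() → empty): stack <>

op2; op3; op4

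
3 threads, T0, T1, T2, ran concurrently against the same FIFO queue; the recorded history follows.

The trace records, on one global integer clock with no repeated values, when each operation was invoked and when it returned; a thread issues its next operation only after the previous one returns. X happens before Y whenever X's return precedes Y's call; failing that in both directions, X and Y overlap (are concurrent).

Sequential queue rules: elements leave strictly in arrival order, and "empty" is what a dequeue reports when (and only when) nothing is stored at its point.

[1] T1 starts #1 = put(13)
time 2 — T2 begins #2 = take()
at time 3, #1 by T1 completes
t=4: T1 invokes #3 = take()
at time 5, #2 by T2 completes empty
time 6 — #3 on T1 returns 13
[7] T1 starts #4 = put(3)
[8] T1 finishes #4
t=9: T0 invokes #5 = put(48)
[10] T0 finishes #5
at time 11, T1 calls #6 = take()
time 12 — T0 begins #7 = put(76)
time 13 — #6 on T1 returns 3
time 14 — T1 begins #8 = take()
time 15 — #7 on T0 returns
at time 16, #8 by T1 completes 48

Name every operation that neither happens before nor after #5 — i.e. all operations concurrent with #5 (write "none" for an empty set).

none

#5 spans [9,10]: anything still running between times 9 and 10 counts as concurrent
#1 [1,3]: before
#2 [2,5]: before
#3 [4,6]: before
#4 [7,8]: before
#6 [11,13]: after
#7 [12,15]: after
#8 [14,16]: after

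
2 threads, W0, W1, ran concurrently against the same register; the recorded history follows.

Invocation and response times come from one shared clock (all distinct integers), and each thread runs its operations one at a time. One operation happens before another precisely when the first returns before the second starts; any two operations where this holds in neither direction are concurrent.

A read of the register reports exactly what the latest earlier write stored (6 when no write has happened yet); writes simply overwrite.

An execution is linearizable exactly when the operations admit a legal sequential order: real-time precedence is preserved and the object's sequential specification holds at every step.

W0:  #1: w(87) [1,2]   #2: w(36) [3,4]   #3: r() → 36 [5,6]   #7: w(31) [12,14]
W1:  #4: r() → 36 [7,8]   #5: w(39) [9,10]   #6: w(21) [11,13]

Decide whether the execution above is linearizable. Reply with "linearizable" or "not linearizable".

a witness: #1, #2, #3, #4, #5, #6, #7
1. #1 w(87), leaving value 87
2. #2 w(36), leaving value 36
3. #3 r() → 36, leaving value 36
4. #4 r() → 36, leaving value 36
5. #5 w(39), leaving value 39
6. #6 w(21), leaving value 21
7. #7 w(31), leaving value 31

linearizable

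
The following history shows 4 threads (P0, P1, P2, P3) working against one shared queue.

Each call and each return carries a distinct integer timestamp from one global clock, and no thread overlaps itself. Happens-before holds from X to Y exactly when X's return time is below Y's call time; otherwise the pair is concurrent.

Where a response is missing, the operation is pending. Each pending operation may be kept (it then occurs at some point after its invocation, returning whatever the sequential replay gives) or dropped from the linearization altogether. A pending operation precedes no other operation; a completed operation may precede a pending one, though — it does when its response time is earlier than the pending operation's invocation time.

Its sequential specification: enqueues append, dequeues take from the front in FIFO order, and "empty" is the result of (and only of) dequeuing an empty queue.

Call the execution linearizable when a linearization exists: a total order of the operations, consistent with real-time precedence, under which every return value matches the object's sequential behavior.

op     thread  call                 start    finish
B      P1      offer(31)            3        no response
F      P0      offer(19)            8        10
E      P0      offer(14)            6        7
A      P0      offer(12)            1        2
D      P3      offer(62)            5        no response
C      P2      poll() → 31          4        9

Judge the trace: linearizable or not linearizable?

not linearizable

cut after 8 events: linearizable; cut after 9 events (C responds, time 9): not linearizable
no legal order exists: 2 real-time-consistent candidates over 3 completed queue operations, all rejected
no escape via the 3 pending operations (B, D, F): every completion choice fails
e.g. A, C, E (pending dropped): illegal at step 2, since C poll() → 31 cannot apply there
e.g. A, E, C (pending dropped): illegal at step 3, since C poll() → 31 cannot apply there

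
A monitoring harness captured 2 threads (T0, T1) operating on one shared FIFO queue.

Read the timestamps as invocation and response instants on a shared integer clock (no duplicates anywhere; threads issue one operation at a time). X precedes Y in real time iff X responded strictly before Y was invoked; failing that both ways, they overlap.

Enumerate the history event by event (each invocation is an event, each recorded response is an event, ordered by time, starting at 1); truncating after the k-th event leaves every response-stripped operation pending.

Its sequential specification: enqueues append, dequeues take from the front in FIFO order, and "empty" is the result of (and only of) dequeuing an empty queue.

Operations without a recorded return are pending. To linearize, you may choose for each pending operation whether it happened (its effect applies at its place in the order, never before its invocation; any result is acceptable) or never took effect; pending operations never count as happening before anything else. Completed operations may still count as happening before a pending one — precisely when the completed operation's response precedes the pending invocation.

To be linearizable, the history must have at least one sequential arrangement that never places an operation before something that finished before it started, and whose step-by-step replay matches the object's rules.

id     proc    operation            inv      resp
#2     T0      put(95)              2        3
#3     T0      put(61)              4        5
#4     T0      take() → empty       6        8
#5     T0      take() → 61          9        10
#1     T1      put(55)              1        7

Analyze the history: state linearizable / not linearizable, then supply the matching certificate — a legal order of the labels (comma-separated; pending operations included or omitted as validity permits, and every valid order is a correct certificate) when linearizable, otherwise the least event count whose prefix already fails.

not linearizable — minimal violating prefix: 8 events

prefix check: 1..7 passes, 1..8 fails once #4's time-8 response joins
all 4 real-time-respecting orders fail — 4 completed FIFO queue operations, no legal replay
take #1, #2, #3, #4: step 4 already fails, because #4 take() → empty cannot occur there
take #2, #1, #3, #4: step 4 already fails, because #4 take() → empty cannot occur there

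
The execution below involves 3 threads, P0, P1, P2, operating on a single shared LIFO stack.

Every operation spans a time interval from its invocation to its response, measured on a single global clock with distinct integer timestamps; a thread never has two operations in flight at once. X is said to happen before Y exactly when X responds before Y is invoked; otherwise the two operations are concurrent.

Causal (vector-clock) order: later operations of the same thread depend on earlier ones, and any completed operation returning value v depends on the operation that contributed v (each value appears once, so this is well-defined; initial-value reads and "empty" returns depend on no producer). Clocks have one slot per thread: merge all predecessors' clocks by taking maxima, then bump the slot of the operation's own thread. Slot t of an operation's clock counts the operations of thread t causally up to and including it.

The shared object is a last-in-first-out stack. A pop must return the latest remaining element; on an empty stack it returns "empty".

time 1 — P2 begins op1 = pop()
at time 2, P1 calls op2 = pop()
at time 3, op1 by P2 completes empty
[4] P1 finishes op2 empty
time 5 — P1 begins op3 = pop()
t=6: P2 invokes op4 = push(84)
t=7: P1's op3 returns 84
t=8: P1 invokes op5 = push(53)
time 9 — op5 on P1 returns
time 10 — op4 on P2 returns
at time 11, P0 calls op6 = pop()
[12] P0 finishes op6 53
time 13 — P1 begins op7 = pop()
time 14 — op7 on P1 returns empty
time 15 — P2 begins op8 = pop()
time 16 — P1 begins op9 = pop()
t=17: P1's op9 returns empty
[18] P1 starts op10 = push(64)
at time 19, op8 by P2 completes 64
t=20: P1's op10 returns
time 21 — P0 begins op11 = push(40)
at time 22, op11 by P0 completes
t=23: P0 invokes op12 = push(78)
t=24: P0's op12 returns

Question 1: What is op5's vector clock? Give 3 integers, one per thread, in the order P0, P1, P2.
Answer: (0, 3, 2)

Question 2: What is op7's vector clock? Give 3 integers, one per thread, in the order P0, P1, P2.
Answer: (0, 4, 2)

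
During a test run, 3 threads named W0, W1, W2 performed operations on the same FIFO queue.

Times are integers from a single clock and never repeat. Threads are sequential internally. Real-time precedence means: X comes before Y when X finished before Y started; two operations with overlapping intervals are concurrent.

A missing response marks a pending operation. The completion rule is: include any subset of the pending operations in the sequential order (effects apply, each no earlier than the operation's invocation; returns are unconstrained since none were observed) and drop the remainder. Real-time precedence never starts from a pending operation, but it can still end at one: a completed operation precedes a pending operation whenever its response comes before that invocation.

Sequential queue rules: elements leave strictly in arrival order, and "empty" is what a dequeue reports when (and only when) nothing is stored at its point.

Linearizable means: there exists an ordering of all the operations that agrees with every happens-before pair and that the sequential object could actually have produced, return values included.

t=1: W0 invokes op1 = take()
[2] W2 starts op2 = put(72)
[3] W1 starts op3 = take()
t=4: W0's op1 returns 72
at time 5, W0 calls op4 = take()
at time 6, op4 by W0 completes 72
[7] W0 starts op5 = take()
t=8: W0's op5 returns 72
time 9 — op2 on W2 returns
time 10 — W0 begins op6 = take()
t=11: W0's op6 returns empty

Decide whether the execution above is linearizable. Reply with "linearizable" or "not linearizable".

not linearizable

cut after 5 events: linearizable; cut after 6 events (op4 responds, time 6): not linearizable
exactly one order of the 2 completed ops respects real time; the FIFO queue replay fails
completion choices over the 2 pending operations (op2, op3) were checked; none helps
e.g. op1, op4 (pending dropped): illegal at step 1, since op1 take() → 72 cannot apply there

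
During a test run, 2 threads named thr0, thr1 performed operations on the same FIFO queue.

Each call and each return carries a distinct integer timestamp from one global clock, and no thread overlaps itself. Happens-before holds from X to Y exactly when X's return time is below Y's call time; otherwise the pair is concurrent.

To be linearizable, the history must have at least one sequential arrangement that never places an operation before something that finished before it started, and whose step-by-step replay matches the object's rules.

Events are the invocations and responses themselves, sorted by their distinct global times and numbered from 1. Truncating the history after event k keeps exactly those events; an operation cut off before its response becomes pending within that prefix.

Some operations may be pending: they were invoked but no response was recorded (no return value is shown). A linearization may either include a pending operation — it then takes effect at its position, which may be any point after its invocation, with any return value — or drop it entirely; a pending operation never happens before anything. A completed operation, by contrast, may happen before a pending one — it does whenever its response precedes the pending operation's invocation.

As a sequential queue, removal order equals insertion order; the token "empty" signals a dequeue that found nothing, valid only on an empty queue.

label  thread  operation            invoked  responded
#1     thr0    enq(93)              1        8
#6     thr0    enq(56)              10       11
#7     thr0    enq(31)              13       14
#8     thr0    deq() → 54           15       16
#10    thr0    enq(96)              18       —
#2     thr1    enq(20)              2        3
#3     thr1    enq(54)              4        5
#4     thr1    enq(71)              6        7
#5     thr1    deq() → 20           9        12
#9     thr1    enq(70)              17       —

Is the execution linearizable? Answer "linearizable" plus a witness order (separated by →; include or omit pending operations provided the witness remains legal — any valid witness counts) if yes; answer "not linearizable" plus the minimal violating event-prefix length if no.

step 1: #2 enq(20) — queue <20>
step 2: #3 enq(54) — queue <20,54>
step 3: #1 enq(93) — queue <20,54,93>
step 4: #4 enq(71) — queue <20,54,93,71>
step 5: #5 deq() → 20 — queue <54,93,71>
step 6: #6 enq(56) — queue <54,93,71,56>
step 7: #7 enq(31) — queue <54,93,71,56,31>
step 8: #8 deq() → 54 — queue <93,71,56,31>

linearizable — witness: #2 → #3 → #1 → #4 → #5 → #6 → #7 → #8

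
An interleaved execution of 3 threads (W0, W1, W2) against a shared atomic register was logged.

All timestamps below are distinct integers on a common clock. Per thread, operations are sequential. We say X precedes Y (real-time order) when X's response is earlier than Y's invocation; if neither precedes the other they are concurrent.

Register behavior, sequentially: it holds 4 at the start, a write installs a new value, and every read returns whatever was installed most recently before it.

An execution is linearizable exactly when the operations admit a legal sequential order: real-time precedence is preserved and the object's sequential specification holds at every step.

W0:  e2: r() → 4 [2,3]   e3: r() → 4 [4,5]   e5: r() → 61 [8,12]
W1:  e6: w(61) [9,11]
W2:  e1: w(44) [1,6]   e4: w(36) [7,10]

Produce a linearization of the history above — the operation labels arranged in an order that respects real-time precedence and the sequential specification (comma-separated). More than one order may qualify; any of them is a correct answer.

1. e2 r() → 4, leaving value 4
2. e3 r() → 4, leaving value 4
3. e1 w(44), leaving value 44
4. e4 w(36), leaving value 36
5. e6 w(61), leaving value 61
6. e5 r() → 61, leaving value 61

e2, e3, e1, e4, e6, e5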